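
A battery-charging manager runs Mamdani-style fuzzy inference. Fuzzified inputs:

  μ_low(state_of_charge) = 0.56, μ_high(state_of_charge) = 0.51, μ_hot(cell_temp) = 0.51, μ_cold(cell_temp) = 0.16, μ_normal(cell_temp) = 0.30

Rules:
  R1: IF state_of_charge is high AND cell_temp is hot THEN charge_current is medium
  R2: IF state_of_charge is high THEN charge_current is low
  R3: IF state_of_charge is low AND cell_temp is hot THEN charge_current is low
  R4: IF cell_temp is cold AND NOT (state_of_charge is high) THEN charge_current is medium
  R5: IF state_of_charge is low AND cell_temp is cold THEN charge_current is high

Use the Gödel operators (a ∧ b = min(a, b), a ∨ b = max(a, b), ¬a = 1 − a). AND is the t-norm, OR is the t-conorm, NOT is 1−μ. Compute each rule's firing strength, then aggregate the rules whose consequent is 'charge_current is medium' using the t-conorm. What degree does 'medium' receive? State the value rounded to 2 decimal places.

0.51

R1: high=0.51, hot=0.51; AND[min(a, b)] → w = 0.51
R2: high=0.51 → w = 0.51
R3: low=0.56, hot=0.51; AND[min(a, b)] → w = 0.51
R4: cold=0.16, ¬high=1−0.51=0.49; AND[min(a, b)] → w = 0.16
R5: low=0.56, cold=0.16; AND[min(a, b)] → w = 0.16
Rules with consequent 'medium': {R1, R4} → strengths 0.51, 0.16
Aggregate via t-conorm [max(a, b)]: 0.51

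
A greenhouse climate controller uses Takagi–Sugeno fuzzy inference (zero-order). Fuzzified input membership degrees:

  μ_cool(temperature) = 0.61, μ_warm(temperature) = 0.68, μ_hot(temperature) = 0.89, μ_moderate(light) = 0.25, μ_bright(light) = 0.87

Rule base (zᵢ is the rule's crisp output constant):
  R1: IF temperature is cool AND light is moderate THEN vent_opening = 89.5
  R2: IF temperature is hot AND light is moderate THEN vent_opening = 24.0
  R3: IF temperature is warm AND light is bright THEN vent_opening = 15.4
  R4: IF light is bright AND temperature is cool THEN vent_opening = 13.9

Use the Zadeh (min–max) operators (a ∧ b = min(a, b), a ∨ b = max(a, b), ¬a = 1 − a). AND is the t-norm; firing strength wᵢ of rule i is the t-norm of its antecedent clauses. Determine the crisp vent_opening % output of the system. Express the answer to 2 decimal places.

26.44

R1 (z=89.5): cool=0.61, moderate=0.25; AND[min(a, b)] → w = 0.25
R2 (z=24.0): hot=0.89, moderate=0.25; AND[min(a, b)] → w = 0.25
R3 (z=15.4): warm=0.68, bright=0.87; AND[min(a, b)] → w = 0.68
R4 (z=13.9): bright=0.87, cool=0.61; AND[min(a, b)] → w = 0.61
Weighted average = (0.25·89.5 + 0.25·24.0 + 0.68·15.4 + 0.61·13.9) / (0.25 + 0.25 + 0.68 + 0.61)
  = 47.3260 / 1.7900 = 26.44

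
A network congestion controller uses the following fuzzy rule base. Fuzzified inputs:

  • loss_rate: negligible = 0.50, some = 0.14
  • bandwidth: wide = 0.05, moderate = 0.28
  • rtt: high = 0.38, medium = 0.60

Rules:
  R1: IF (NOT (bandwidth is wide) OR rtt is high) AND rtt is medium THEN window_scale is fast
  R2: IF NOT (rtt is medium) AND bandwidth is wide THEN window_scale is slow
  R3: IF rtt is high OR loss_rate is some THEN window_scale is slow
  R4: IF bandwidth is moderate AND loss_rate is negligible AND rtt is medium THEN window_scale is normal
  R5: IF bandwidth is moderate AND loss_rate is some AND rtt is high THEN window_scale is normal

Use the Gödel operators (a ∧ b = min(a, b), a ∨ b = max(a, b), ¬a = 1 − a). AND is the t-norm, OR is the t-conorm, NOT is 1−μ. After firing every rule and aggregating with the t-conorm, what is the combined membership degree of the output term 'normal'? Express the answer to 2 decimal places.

R1: (¬wide=1−0.05=0.95 OR high=0.38) = 0.95; AND[min(a, b)] with medium=0.60 → w = 0.60
R2: ¬medium=1−0.60=0.40, wide=0.05; AND[min(a, b)] → w = 0.05
R3: high=0.38, some=0.14; OR[max(a, b)] → w = 0.38
R4: moderate=0.28, negligible=0.50, medium=0.60; AND[min(a, b)] → w = 0.28
R5: moderate=0.28, some=0.14, high=0.38; AND[min(a, b)] → w = 0.14
Rules with consequent 'normal': {R4, R5} → strengths 0.28, 0.14
Aggregate via t-conorm [max(a, b)]: 0.28

0.28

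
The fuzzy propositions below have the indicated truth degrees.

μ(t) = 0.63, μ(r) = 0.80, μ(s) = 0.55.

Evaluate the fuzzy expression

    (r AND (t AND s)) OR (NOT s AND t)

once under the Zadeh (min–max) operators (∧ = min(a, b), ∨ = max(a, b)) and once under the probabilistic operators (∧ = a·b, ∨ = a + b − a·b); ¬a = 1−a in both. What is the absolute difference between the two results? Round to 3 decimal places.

0.068

Under Zadeh (min–max):
  t AND s = min(a, b) on (0.63, 0.55) = 0.55
  r AND (t AND s) = min(a, b) on (0.80, 0.55) = 0.55
  NOT s = 1 − 0.55 = 0.45
  NOT s AND t = min(a, b) on (0.45, 0.63) = 0.45
  (r AND (t AND s)) OR (NOT s AND t) = max(a, b) on (0.55, 0.45) = 0.55
  → value = 0.5500
Under probabilistic:
  t AND s = a·b on (0.6300, 0.5500) = 0.3465
  r AND (t AND s) = a·b on (0.8000, 0.3465) = 0.2772
  NOT s = 1 − 0.5500 = 0.4500
  NOT s AND t = a·b on (0.4500, 0.6300) = 0.2835
  (r AND (t AND s)) OR (NOT s AND t) = a + b − a·b on (0.2772, 0.2835) = 0.4821
  → value = 0.4821
|0.5500 − 0.4821| = 0.068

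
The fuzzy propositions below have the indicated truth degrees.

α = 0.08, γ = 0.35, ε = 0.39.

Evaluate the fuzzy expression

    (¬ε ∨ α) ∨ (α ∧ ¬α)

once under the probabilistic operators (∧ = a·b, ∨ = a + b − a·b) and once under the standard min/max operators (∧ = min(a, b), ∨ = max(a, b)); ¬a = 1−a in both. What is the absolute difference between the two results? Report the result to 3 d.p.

0.058

Under probabilistic:
  ¬ε = 1 − 0.3900 = 0.6100
  ¬ε ∨ α = a + b − a·b on (0.6100, 0.0800) = 0.6412
  ¬α = 1 − 0.0800 = 0.9200
  α ∧ ¬α = a·b on (0.0800, 0.9200) = 0.0736
  (¬ε ∨ α) ∨ (α ∧ ¬α) = a + b − a·b on (0.6412, 0.0736) = 0.6676
  → value = 0.6676
Under standard min/max:
  ¬ε = 1 − 0.39 = 0.61
  ¬ε ∨ α = max(a, b) on (0.61, 0.08) = 0.61
  ¬α = 1 − 0.08 = 0.92
  α ∧ ¬α = min(a, b) on (0.08, 0.92) = 0.08
  (¬ε ∨ α) ∨ (α ∧ ¬α) = max(a, b) on (0.61, 0.08) = 0.61
  → value = 0.6100
|0.6676 − 0.6100| = 0.058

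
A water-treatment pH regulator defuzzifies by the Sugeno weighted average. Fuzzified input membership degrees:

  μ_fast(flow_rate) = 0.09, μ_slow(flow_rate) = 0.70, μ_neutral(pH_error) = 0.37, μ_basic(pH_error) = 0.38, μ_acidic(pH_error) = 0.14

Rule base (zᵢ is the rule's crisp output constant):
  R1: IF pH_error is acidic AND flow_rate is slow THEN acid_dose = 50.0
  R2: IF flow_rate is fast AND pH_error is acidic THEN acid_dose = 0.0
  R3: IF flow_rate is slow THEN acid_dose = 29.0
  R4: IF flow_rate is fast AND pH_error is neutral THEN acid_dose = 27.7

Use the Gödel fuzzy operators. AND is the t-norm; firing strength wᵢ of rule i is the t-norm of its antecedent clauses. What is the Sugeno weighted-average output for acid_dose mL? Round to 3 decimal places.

29.209

R1 (z=50.0): acidic=0.14, slow=0.70; AND[min(a, b)] → w = 0.14
R2 (z=0.0): fast=0.09, acidic=0.14; AND[min(a, b)] → w = 0.09
R3 (z=29.0): slow=0.70 → w = 0.70
R4 (z=27.7): fast=0.09, neutral=0.37; AND[min(a, b)] → w = 0.09
Weighted average = (0.14·50.0 + 0.09·0.0 + 0.70·29.0 + 0.09·27.7) / (0.14 + 0.09 + 0.70 + 0.09)
  = 29.7930 / 1.0200 = 29.209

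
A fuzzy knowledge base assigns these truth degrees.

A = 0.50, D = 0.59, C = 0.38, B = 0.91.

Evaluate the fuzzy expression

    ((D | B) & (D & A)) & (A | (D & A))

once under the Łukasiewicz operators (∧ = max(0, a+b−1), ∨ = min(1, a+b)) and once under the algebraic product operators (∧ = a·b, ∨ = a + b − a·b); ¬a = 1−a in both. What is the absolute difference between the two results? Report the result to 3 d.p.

Under Łukasiewicz:
  D | B = min(1, a+b) on (0.59, 0.91) = 1.00
  D & A = max(0, a+b−1) on (0.59, 0.50) = 0.09
  (D | B) & (D & A) = max(0, a+b−1) on (1.00, 0.09) = 0.09
  D & A = max(0, a+b−1) on (0.59, 0.50) = 0.09
  A | (D & A) = min(1, a+b) on (0.50, 0.09) = 0.59
  ((D | B) & (D & A)) & (A | (D & A)) = max(0, a+b−1) on (0.09, 0.59) = 0.00
  → value = 0.0000
Under algebraic product:
  D | B = a + b − a·b on (0.5900, 0.9100) = 0.9631
  D & A = a·b on (0.5900, 0.5000) = 0.2950
  (D | B) & (D & A) = a·b on (0.9631, 0.2950) = 0.2841
  D & A = a·b on (0.5900, 0.5000) = 0.2950
  A | (D & A) = a + b − a·b on (0.5000, 0.2950) = 0.6475
  ((D | B) & (D & A)) & (A | (D & A)) = a·b on (0.2841, 0.6475) = 0.1840
  → value = 0.1840
|0.0000 − 0.1840| = 0.184

0.184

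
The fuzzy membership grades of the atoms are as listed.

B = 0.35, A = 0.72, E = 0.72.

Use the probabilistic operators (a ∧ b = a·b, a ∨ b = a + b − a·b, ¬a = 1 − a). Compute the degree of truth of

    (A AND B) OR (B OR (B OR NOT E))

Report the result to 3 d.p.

0.772

A AND B = a·b on (0.7200, 0.3500) = 0.2520
NOT E = 1 − 0.7200 = 0.2800
B OR NOT E = a + b − a·b on (0.3500, 0.2800) = 0.5320
B OR (B OR NOT E) = a + b − a·b on (0.3500, 0.5320) = 0.6958
(A AND B) OR (B OR (B OR NOT E)) = a + b − a·b on (0.2520, 0.6958) = 0.7725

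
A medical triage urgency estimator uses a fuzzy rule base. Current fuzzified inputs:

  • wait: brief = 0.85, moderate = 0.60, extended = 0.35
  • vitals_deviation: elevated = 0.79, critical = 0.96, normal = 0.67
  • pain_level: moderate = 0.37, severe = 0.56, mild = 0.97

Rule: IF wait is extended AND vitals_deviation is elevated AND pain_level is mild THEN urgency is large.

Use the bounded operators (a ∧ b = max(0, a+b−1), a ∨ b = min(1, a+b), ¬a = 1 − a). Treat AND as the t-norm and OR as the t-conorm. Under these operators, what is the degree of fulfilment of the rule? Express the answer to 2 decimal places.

0.11

firing strength: extended=0.35, elevated=0.79, mild=0.97; AND[max(0, a+b−1)] → w = 0.11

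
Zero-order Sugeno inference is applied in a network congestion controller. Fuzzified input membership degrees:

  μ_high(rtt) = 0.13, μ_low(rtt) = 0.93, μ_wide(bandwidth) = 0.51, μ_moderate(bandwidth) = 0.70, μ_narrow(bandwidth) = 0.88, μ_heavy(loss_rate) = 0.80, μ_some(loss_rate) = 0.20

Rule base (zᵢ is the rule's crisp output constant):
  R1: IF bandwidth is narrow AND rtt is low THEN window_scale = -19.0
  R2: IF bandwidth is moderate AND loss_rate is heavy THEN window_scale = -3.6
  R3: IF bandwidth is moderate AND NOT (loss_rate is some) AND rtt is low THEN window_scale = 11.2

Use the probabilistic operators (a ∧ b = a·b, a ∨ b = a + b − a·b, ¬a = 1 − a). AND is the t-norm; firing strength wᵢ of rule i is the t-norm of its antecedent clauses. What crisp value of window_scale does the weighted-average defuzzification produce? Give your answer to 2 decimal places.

R1 (z=-19.0): narrow=0.88, low=0.93; AND[a·b] → w = 0.8184
R2 (z=-3.6): moderate=0.70, heavy=0.80; AND[a·b] → w = 0.5600
R3 (z=11.2): moderate=0.70, ¬some=1−0.20=0.80, low=0.93; AND[a·b] → w = 0.5208
Weighted average = (0.8184·-19.0 + 0.5600·-3.6 + 0.5208·11.2) / (0.8184 + 0.5600 + 0.5208)
  = -11.7326 / 1.8992 = -6.18

-6.18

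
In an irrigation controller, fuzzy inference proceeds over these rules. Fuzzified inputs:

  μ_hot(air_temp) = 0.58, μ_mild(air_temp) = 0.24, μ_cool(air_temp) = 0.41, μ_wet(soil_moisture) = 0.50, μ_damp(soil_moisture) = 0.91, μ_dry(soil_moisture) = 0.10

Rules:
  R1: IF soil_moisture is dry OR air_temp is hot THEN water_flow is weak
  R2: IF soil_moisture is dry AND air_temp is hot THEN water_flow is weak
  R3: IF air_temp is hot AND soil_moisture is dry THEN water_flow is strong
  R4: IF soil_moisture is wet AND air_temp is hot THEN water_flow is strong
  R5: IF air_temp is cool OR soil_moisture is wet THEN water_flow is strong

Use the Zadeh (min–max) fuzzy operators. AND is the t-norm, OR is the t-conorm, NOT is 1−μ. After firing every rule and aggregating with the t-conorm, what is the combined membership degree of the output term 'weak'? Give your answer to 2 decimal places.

R1: dry=0.10, hot=0.58; OR[max(a, b)] → w = 0.58
R2: dry=0.10, hot=0.58; AND[min(a, b)] → w = 0.10
R3: hot=0.58, dry=0.10; AND[min(a, b)] → w = 0.10
R4: wet=0.50, hot=0.58; AND[min(a, b)] → w = 0.50
R5: cool=0.41, wet=0.50; OR[max(a, b)] → w = 0.50
Rules with consequent 'weak': {R1, R2} → strengths 0.58, 0.10
Aggregate via t-conorm [max(a, b)]: 0.58

0.58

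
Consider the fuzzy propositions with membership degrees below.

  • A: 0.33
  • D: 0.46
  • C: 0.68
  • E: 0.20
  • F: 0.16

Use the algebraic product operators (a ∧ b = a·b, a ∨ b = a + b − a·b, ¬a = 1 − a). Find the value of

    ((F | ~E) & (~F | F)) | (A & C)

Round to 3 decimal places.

~E = 1 − 0.2000 = 0.8000
F | ~E = a + b − a·b on (0.1600, 0.8000) = 0.8320
~F = 1 − 0.1600 = 0.8400
~F | F = a + b − a·b on (0.8400, 0.1600) = 0.8656
(F | ~E) & (~F | F) = a·b on (0.8320, 0.8656) = 0.7202
A & C = a·b on (0.3300, 0.6800) = 0.2244
((F | ~E) & (~F | F)) | (A & C) = a + b − a·b on (0.7202, 0.2244) = 0.7830

0.783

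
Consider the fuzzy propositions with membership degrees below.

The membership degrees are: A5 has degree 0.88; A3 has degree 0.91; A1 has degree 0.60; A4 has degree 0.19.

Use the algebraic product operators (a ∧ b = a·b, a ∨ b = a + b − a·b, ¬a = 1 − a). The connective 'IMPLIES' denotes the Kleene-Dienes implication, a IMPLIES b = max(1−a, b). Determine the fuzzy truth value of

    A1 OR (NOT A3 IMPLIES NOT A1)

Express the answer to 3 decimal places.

0.964

NOT A3 = 1 − 0.9100 = 0.0900
NOT A1 = 1 − 0.6000 = 0.4000
NOT A3 IMPLIES NOT A1  [Kleene-Dienes: max(1−a, b)] with a=0.0900, b=0.4000 → 0.9100
A1 OR (NOT A3 IMPLIES NOT A1) = a + b − a·b on (0.6000, 0.9100) = 0.9640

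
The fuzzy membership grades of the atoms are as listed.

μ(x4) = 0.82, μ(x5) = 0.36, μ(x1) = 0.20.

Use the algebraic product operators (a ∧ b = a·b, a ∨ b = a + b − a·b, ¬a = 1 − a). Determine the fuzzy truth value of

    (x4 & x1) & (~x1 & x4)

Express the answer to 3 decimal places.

x4 & x1 = a·b on (0.8200, 0.2000) = 0.1640
~x1 = 1 − 0.2000 = 0.8000
~x1 & x4 = a·b on (0.8000, 0.8200) = 0.6560
(x4 & x1) & (~x1 & x4) = a·b on (0.1640, 0.6560) = 0.1076

0.108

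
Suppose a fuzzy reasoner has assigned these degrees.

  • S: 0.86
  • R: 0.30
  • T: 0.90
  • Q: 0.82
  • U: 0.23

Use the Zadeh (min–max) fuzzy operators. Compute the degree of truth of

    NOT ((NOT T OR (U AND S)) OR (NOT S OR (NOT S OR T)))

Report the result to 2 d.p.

0.10

NOT T = 1 − 0.90 = 0.10
U AND S = min(a, b) on (0.23, 0.86) = 0.23
NOT T OR (U AND S) = max(a, b) on (0.10, 0.23) = 0.23
NOT S = 1 − 0.86 = 0.14
NOT S = 1 − 0.86 = 0.14
NOT S OR T = max(a, b) on (0.14, 0.90) = 0.90
NOT S OR (NOT S OR T) = max(a, b) on (0.14, 0.90) = 0.90
(NOT T OR (U AND S)) OR (NOT S OR (NOT S OR T)) = max(a, b) on (0.23, 0.90) = 0.90
NOT ((NOT T OR (U AND S)) OR (NOT S OR (NOT S OR T))) = 1 − 0.90 = 0.10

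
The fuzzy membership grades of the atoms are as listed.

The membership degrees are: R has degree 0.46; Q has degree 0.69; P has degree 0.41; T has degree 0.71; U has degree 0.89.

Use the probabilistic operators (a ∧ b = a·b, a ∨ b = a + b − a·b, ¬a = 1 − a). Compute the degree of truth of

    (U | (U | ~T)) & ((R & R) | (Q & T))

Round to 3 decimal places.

0.593

~T = 1 − 0.7100 = 0.2900
U | ~T = a + b − a·b on (0.8900, 0.2900) = 0.9219
U | (U | ~T) = a + b − a·b on (0.8900, 0.9219) = 0.9914
R & R = a·b on (0.4600, 0.4600) = 0.2116
Q & T = a·b on (0.6900, 0.7100) = 0.4899
(R & R) | (Q & T) = a + b − a·b on (0.2116, 0.4899) = 0.5978
(U | (U | ~T)) & ((R & R) | (Q & T)) = a·b on (0.9914, 0.5978) = 0.5927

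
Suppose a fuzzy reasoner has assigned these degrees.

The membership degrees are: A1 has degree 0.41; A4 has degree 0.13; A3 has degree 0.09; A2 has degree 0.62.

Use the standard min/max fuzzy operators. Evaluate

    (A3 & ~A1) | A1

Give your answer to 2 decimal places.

0.41

~A1 = 1 − 0.41 = 0.59
A3 & ~A1 = min(a, b) on (0.09, 0.59) = 0.09
(A3 & ~A1) | A1 = max(a, b) on (0.09, 0.41) = 0.41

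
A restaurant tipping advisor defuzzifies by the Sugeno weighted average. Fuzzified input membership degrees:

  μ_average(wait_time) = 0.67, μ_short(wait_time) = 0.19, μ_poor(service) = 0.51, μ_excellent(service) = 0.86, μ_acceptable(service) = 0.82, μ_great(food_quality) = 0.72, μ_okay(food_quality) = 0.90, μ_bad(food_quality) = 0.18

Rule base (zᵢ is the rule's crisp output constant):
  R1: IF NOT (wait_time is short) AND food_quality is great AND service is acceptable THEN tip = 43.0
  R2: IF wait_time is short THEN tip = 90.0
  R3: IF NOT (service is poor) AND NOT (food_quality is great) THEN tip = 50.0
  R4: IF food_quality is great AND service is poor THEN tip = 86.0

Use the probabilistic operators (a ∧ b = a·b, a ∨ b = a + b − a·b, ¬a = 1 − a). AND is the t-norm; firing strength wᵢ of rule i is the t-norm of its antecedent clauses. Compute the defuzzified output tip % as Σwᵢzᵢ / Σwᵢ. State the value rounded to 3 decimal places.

R1 (z=43.0): ¬short=1−0.19=0.81, great=0.72, acceptable=0.82; AND[a·b] → w = 0.4782
R2 (z=90.0): short=0.19 → w = 0.1900
R3 (z=50.0): ¬poor=1−0.51=0.49, ¬great=1−0.72=0.28; AND[a·b] → w = 0.1372
R4 (z=86.0): great=0.72, poor=0.51; AND[a·b] → w = 0.3672
Weighted average = (0.4782·43.0 + 0.1900·90.0 + 0.1372·50.0 + 0.3672·86.0) / (0.4782 + 0.1900 + 0.1372 + 0.3672)
  = 76.1028 / 1.1726 = 64.900

64.900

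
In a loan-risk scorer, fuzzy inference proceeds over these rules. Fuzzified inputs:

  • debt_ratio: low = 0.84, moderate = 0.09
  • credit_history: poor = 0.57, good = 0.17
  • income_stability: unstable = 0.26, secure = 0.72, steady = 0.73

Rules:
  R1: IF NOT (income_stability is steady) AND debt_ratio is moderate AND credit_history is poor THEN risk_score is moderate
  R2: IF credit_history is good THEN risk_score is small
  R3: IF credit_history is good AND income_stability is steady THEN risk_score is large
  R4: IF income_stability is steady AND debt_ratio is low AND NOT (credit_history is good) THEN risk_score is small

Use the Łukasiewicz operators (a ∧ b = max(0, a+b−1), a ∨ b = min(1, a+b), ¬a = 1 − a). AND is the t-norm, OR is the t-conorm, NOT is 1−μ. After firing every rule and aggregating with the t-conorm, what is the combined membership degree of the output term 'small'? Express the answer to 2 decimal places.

R1: ¬steady=1−0.73=0.27, moderate=0.09, poor=0.57; AND[max(0, a+b−1)] → w = 0.00
R2: good=0.17 → w = 0.17
R3: good=0.17, steady=0.73; AND[max(0, a+b−1)] → w = 0.00
R4: steady=0.73, low=0.84, ¬good=1−0.17=0.83; AND[max(0, a+b−1)] → w = 0.40
Rules with consequent 'small': {R2, R4} → strengths 0.17, 0.40
Aggregate via t-conorm [min(1, a+b)]: 0.57

0.57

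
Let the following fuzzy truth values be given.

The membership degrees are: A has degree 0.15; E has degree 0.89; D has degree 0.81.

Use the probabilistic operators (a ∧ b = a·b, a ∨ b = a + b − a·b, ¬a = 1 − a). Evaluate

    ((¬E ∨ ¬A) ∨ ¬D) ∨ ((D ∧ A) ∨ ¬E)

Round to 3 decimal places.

0.915

¬E = 1 − 0.8900 = 0.1100
¬A = 1 − 0.1500 = 0.8500
¬E ∨ ¬A = a + b − a·b on (0.1100, 0.8500) = 0.8665
¬D = 1 − 0.8100 = 0.1900
(¬E ∨ ¬A) ∨ ¬D = a + b − a·b on (0.8665, 0.1900) = 0.8919
D ∧ A = a·b on (0.8100, 0.1500) = 0.1215
¬E = 1 − 0.8900 = 0.1100
(D ∧ A) ∨ ¬E = a + b − a·b on (0.1215, 0.1100) = 0.2181
((¬E ∨ ¬A) ∨ ¬D) ∨ ((D ∧ A) ∨ ¬E) = a + b − a·b on (0.8919, 0.2181) = 0.9155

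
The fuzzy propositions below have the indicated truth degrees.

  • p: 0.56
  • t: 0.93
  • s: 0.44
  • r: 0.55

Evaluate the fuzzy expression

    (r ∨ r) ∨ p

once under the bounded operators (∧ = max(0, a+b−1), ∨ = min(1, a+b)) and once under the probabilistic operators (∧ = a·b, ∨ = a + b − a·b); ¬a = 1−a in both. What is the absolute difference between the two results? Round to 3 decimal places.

0.089

Under bounded:
  r ∨ r = min(1, a+b) on (0.55, 0.55) = 1.00
  (r ∨ r) ∨ p = min(1, a+b) on (1.00, 0.56) = 1.00
  → value = 1.0000
Under probabilistic:
  r ∨ r = a + b − a·b on (0.5500, 0.5500) = 0.7975
  (r ∨ r) ∨ p = a + b − a·b on (0.7975, 0.5600) = 0.9109
  → value = 0.9109
|1.0000 − 0.9109| = 0.089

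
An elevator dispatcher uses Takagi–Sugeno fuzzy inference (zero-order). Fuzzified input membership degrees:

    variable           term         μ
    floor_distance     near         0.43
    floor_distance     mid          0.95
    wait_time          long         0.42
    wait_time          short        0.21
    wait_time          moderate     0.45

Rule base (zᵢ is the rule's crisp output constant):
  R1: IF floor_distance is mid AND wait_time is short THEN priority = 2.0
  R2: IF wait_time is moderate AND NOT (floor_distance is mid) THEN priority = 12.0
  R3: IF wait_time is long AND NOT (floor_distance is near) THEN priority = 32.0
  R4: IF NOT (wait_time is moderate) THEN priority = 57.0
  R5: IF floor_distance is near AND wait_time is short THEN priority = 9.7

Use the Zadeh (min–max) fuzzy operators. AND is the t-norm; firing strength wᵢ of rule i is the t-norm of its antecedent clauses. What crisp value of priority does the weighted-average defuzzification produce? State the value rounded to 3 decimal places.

R1 (z=2.0): mid=0.95, short=0.21; AND[min(a, b)] → w = 0.21
R2 (z=12.0): moderate=0.45, ¬mid=1−0.95=0.05; AND[min(a, b)] → w = 0.05
R3 (z=32.0): long=0.42, ¬near=1−0.43=0.57; AND[min(a, b)] → w = 0.42
R4 (z=57.0): ¬moderate=1−0.45=0.55 → w = 0.55
R5 (z=9.7): near=0.43, short=0.21; AND[min(a, b)] → w = 0.21
Weighted average = (0.21·2.0 + 0.05·12.0 + 0.42·32.0 + 0.55·57.0 + 0.21·9.7) / (0.21 + 0.05 + 0.42 + 0.55 + 0.21)
  = 47.8470 / 1.4400 = 33.227

33.227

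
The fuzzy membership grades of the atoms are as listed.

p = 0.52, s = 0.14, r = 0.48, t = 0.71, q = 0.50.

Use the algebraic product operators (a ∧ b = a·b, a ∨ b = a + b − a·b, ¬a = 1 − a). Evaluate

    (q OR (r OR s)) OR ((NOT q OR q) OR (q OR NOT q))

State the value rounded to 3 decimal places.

r OR s = a + b − a·b on (0.4800, 0.1400) = 0.5528
q OR (r OR s) = a + b − a·b on (0.5000, 0.5528) = 0.7764
NOT q = 1 − 0.5000 = 0.5000
NOT q OR q = a + b − a·b on (0.5000, 0.5000) = 0.7500
NOT q = 1 − 0.5000 = 0.5000
q OR NOT q = a + b − a·b on (0.5000, 0.5000) = 0.7500
(NOT q OR q) OR (q OR NOT q) = a + b − a·b on (0.7500, 0.7500) = 0.9375
(q OR (r OR s)) OR ((NOT q OR q) OR (q OR NOT q)) = a + b − a·b on (0.7764, 0.9375) = 0.9860

0.986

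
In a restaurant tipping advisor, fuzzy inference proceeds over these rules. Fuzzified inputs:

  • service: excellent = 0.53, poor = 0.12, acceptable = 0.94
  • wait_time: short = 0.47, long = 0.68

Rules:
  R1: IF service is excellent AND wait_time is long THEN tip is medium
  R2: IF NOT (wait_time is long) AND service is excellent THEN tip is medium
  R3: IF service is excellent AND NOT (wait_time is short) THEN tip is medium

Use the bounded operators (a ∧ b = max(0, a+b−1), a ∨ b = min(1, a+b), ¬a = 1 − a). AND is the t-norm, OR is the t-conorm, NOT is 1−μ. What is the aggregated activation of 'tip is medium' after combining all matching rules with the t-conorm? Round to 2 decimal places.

0.27

R1: excellent=0.53, long=0.68; AND[max(0, a+b−1)] → w = 0.21
R2: ¬long=1−0.68=0.32, excellent=0.53; AND[max(0, a+b−1)] → w = 0.00
R3: excellent=0.53, ¬short=1−0.47=0.53; AND[max(0, a+b−1)] → w = 0.06
Rules with consequent 'medium': {R1, R2, R3} → strengths 0.21, 0.00, 0.06
Aggregate via t-conorm [min(1, a+b)]: 0.27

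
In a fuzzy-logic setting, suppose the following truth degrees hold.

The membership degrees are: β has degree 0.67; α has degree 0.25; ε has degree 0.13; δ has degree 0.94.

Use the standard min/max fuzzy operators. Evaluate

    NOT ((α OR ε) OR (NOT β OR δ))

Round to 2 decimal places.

α OR ε = max(a, b) on (0.25, 0.13) = 0.25
NOT β = 1 − 0.67 = 0.33
NOT β OR δ = max(a, b) on (0.33, 0.94) = 0.94
(α OR ε) OR (NOT β OR δ) = max(a, b) on (0.25, 0.94) = 0.94
NOT ((α OR ε) OR (NOT β OR δ)) = 1 − 0.94 = 0.06

0.06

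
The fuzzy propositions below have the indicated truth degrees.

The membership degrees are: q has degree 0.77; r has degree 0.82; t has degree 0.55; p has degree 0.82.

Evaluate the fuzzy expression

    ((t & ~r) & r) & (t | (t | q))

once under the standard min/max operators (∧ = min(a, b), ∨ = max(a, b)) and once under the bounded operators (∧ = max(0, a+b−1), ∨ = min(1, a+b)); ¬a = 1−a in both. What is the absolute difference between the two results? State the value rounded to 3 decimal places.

Under standard min/max:
  ~r = 1 − 0.82 = 0.18
  t & ~r = min(a, b) on (0.55, 0.18) = 0.18
  (t & ~r) & r = min(a, b) on (0.18, 0.82) = 0.18
  t | q = max(a, b) on (0.55, 0.77) = 0.77
  t | (t | q) = max(a, b) on (0.55, 0.77) = 0.77
  ((t & ~r) & r) & (t | (t | q)) = min(a, b) on (0.18, 0.77) = 0.18
  → value = 0.1800
Under bounded:
  ~r = 1 − 0.82 = 0.18
  t & ~r = max(0, a+b−1) on (0.55, 0.18) = 0.00
  (t & ~r) & r = max(0, a+b−1) on (0.00, 0.82) = 0.00
  t | q = min(1, a+b) on (0.55, 0.77) = 1.00
  t | (t | q) = min(1, a+b) on (0.55, 1.00) = 1.00
  ((t & ~r) & r) & (t | (t | q)) = max(0, a+b−1) on (0.00, 1.00) = 0.00
  → value = 0.0000
|0.1800 − 0.0000| = 0.180

0.180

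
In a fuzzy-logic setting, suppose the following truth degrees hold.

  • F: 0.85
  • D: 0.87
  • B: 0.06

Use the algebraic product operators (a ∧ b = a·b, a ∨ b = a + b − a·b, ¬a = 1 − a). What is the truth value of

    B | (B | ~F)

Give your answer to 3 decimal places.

~F = 1 − 0.8500 = 0.1500
B | ~F = a + b − a·b on (0.0600, 0.1500) = 0.2010
B | (B | ~F) = a + b − a·b on (0.0600, 0.2010) = 0.2489

0.249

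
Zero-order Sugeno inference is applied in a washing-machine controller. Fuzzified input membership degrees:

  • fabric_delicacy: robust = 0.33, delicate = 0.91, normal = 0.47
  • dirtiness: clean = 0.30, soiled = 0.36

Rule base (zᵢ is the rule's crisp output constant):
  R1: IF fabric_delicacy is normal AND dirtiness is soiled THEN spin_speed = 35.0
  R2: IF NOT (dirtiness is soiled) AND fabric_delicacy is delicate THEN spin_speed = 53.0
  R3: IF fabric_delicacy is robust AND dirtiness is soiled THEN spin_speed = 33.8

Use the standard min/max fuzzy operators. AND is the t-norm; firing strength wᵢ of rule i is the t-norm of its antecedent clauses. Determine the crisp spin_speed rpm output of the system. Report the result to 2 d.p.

43.36

R1 (z=35.0): normal=0.47, soiled=0.36; AND[min(a, b)] → w = 0.36
R2 (z=53.0): ¬soiled=1−0.36=0.64, delicate=0.91; AND[min(a, b)] → w = 0.64
R3 (z=33.8): robust=0.33, soiled=0.36; AND[min(a, b)] → w = 0.33
Weighted average = (0.36·35.0 + 0.64·53.0 + 0.33·33.8) / (0.36 + 0.64 + 0.33)
  = 57.6740 / 1.3300 = 43.36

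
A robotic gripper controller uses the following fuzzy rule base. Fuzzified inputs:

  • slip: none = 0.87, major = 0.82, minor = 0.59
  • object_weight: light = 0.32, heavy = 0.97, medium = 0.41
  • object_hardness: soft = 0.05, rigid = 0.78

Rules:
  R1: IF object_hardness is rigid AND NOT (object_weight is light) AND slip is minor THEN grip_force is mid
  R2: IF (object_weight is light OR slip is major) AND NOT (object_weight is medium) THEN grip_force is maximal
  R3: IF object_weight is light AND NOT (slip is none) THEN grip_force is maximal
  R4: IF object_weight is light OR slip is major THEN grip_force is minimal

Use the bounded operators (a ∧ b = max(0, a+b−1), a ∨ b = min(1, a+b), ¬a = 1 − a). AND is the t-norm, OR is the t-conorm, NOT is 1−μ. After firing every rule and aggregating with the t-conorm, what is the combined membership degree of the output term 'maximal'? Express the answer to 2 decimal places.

R1: rigid=0.78, ¬light=1−0.32=0.68, minor=0.59; AND[max(0, a+b−1)] → w = 0.05
R2: (light=0.32 OR major=0.82) = 1.00; AND[max(0, a+b−1)] with ¬medium=1−0.41=0.59 → w = 0.59
R3: light=0.32, ¬none=1−0.87=0.13; AND[max(0, a+b−1)] → w = 0.00
R4: light=0.32, major=0.82; OR[min(1, a+b)] → w = 1.00
Rules with consequent 'maximal': {R2, R3} → strengths 0.59, 0.00
Aggregate via t-conorm [min(1, a+b)]: 0.59

0.59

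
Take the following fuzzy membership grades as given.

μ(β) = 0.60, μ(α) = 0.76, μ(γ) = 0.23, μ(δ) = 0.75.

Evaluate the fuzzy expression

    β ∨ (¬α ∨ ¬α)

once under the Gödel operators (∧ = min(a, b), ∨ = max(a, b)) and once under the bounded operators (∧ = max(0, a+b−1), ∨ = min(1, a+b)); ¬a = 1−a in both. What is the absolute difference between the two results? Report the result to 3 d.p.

Under Gödel:
  ¬α = 1 − 0.76 = 0.24
  ¬α = 1 − 0.76 = 0.24
  ¬α ∨ ¬α = max(a, b) on (0.24, 0.24) = 0.24
  β ∨ (¬α ∨ ¬α) = max(a, b) on (0.60, 0.24) = 0.60
  → value = 0.6000
Under bounded:
  ¬α = 1 − 0.76 = 0.24
  ¬α = 1 − 0.76 = 0.24
  ¬α ∨ ¬α = min(1, a+b) on (0.24, 0.24) = 0.48
  β ∨ (¬α ∨ ¬α) = min(1, a+b) on (0.60, 0.48) = 1.00
  → value = 1.0000
|0.6000 − 1.0000| = 0.400

0.400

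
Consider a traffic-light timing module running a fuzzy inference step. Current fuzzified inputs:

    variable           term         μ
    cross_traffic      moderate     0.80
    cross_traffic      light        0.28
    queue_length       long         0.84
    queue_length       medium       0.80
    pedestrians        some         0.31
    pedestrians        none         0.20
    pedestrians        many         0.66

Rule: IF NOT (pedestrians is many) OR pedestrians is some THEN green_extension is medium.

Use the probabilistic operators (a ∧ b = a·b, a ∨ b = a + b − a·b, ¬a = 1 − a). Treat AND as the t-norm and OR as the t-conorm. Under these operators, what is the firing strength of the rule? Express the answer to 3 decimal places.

0.545

firing strength: ¬many=1−0.66=0.34, some=0.31; OR[a + b − a·b] → w = 0.5446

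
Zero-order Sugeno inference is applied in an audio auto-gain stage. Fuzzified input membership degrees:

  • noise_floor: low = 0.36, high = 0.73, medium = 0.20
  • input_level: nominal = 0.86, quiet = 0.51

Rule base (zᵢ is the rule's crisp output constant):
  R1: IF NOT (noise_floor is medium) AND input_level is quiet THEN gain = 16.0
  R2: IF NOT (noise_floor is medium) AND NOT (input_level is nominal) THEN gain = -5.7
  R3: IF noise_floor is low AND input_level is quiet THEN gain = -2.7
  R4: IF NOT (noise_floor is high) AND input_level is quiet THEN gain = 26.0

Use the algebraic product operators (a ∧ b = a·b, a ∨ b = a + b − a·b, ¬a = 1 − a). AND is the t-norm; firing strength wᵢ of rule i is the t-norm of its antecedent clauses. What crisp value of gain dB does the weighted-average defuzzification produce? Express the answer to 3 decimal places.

R1 (z=16.0): ¬medium=1−0.20=0.80, quiet=0.51; AND[a·b] → w = 0.4080
R2 (z=-5.7): ¬medium=1−0.20=0.80, ¬nominal=1−0.86=0.14; AND[a·b] → w = 0.1120
R3 (z=-2.7): low=0.36, quiet=0.51; AND[a·b] → w = 0.1836
R4 (z=26.0): ¬high=1−0.73=0.27, quiet=0.51; AND[a·b] → w = 0.1377
Weighted average = (0.4080·16.0 + 0.1120·-5.7 + 0.1836·-2.7 + 0.1377·26.0) / (0.4080 + 0.1120 + 0.1836 + 0.1377)
  = 8.9741 / 0.8413 = 10.667

10.667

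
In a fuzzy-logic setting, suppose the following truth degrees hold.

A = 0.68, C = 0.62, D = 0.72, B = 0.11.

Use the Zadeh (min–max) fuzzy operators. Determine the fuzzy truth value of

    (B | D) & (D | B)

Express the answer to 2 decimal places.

0.72

B | D = max(a, b) on (0.11, 0.72) = 0.72
D | B = max(a, b) on (0.72, 0.11) = 0.72
(B | D) & (D | B) = min(a, b) on (0.72, 0.72) = 0.72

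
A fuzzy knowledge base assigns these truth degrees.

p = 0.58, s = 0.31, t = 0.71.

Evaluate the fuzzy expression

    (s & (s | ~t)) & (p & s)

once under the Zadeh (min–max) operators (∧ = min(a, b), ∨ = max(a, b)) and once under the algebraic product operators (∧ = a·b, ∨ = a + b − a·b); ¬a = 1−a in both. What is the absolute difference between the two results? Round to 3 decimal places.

Under Zadeh (min–max):
  ~t = 1 − 0.71 = 0.29
  s | ~t = max(a, b) on (0.31, 0.29) = 0.31
  s & (s | ~t) = min(a, b) on (0.31, 0.31) = 0.31
  p & s = min(a, b) on (0.58, 0.31) = 0.31
  (s & (s | ~t)) & (p & s) = min(a, b) on (0.31, 0.31) = 0.31
  → value = 0.3100
Under algebraic product:
  ~t = 1 − 0.7100 = 0.2900
  s | ~t = a + b − a·b on (0.3100, 0.2900) = 0.5101
  s & (s | ~t) = a·b on (0.3100, 0.5101) = 0.1581
  p & s = a·b on (0.5800, 0.3100) = 0.1798
  (s & (s | ~t)) & (p & s) = a·b on (0.1581, 0.1798) = 0.0284
  → value = 0.0284
|0.3100 − 0.0284| = 0.282

0.282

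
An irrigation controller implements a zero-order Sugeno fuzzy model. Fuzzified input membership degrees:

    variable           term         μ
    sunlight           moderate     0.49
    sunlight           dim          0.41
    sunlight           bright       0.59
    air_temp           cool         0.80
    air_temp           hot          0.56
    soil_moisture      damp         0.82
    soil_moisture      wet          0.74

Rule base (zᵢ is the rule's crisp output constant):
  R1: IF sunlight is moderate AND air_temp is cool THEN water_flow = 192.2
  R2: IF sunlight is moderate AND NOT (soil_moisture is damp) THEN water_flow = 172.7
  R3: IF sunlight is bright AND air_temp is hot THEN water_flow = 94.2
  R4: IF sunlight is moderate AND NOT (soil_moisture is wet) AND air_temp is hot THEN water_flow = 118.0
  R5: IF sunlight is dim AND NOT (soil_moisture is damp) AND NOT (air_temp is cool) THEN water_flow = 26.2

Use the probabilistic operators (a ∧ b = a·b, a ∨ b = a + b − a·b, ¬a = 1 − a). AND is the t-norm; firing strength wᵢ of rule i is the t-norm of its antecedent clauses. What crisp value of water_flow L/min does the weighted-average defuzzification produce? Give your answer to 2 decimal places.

145.54

R1 (z=192.2): moderate=0.49, cool=0.80; AND[a·b] → w = 0.3920
R2 (z=172.7): moderate=0.49, ¬damp=1−0.82=0.18; AND[a·b] → w = 0.0882
R3 (z=94.2): bright=0.59, hot=0.56; AND[a·b] → w = 0.3304
R4 (z=118.0): moderate=0.49, ¬wet=1−0.74=0.26, hot=0.56; AND[a·b] → w = 0.0713
R5 (z=26.2): dim=0.41, ¬damp=1−0.82=0.18, ¬cool=1−0.80=0.20; AND[a·b] → w = 0.0148
Weighted average = (0.3920·192.2 + 0.0882·172.7 + 0.3304·94.2 + 0.0713·118.0 + 0.0148·26.2) / (0.3920 + 0.0882 + 0.3304 + 0.0713 + 0.0148)
  = 130.5035 / 0.8967 = 145.54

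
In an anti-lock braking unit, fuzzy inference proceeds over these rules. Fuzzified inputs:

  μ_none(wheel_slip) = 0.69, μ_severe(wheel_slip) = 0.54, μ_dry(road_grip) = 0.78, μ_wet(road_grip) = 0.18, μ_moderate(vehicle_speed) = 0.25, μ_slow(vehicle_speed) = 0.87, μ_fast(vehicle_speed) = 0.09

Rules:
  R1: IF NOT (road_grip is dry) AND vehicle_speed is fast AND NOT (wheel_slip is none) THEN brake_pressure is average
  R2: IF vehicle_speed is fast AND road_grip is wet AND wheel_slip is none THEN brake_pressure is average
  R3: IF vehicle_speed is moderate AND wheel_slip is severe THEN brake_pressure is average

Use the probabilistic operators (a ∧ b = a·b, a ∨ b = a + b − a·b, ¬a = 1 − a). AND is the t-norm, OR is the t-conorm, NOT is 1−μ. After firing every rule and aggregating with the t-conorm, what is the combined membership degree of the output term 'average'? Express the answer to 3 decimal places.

R1: ¬dry=1−0.78=0.22, fast=0.09, ¬none=1−0.69=0.31; AND[a·b] → w = 0.0061
R2: fast=0.09, wet=0.18, none=0.69; AND[a·b] → w = 0.0112
R3: moderate=0.25, severe=0.54; AND[a·b] → w = 0.1350
Rules with consequent 'average': {R1, R2, R3} → strengths 0.0061, 0.0112, 0.1350
Aggregate via t-conorm [a + b − a·b]: 0.1499

0.150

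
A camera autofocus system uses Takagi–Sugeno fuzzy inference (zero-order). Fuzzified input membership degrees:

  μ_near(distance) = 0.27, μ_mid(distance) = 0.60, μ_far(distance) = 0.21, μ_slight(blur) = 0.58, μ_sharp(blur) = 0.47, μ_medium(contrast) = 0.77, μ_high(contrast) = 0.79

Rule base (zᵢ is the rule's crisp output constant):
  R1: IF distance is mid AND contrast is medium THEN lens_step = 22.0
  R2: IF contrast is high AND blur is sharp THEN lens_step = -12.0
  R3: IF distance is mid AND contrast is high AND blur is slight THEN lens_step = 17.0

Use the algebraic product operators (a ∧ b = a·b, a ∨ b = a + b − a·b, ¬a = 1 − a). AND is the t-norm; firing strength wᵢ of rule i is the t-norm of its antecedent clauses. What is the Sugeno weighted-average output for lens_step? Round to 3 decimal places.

9.368

R1 (z=22.0): mid=0.60, medium=0.77; AND[a·b] → w = 0.4620
R2 (z=-12.0): high=0.79, sharp=0.47; AND[a·b] → w = 0.3713
R3 (z=17.0): mid=0.60, high=0.79, slight=0.58; AND[a·b] → w = 0.2749
Weighted average = (0.4620·22.0 + 0.3713·-12.0 + 0.2749·17.0) / (0.4620 + 0.3713 + 0.2749)
  = 10.3820 / 1.1082 = 9.368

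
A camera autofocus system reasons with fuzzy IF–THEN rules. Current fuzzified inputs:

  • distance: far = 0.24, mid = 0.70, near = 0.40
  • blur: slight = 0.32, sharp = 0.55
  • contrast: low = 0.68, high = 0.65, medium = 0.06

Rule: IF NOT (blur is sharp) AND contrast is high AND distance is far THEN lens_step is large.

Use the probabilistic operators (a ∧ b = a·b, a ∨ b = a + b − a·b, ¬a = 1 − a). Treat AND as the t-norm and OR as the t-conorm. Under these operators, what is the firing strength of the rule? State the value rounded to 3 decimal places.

firing strength: ¬sharp=1−0.55=0.45, high=0.65, far=0.24; AND[a·b] → w = 0.0702

0.070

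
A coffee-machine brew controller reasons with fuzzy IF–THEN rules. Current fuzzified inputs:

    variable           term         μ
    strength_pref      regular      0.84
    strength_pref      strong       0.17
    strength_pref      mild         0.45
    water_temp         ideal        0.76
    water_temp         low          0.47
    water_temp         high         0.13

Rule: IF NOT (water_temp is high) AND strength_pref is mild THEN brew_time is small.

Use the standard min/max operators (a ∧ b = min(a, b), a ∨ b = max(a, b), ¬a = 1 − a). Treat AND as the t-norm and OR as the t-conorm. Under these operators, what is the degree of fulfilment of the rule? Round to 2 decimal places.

firing strength: ¬high=1−0.13=0.87, mild=0.45; AND[min(a, b)] → w = 0.45

0.45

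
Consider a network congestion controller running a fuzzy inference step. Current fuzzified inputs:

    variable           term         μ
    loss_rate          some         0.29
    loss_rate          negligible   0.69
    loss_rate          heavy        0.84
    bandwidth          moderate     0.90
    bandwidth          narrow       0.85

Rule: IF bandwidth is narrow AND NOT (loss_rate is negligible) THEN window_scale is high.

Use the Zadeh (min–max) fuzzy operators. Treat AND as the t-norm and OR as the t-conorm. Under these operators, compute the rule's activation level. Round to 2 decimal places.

firing strength: narrow=0.85, ¬negligible=1−0.69=0.31; AND[min(a, b)] → w = 0.31

0.31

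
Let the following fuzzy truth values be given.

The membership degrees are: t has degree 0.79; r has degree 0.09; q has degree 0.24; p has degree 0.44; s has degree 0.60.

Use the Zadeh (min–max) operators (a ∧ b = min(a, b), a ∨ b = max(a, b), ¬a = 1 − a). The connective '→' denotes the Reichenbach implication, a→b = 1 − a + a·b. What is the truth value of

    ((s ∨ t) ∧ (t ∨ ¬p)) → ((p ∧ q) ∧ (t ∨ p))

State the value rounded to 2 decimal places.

0.40

s ∨ t = max(a, b) on (0.60, 0.79) = 0.79
¬p = 1 − 0.44 = 0.56
t ∨ ¬p = max(a, b) on (0.79, 0.56) = 0.79
(s ∨ t) ∧ (t ∨ ¬p) = min(a, b) on (0.79, 0.79) = 0.79
p ∧ q = min(a, b) on (0.44, 0.24) = 0.24
t ∨ p = max(a, b) on (0.79, 0.44) = 0.79
(p ∧ q) ∧ (t ∨ p) = min(a, b) on (0.24, 0.79) = 0.24
((s ∨ t) ∧ (t ∨ ¬p)) → ((p ∧ q) ∧ (t ∨ p))  [Reichenbach: 1 − a + a·b] with a=0.79, b=0.24 → 0.40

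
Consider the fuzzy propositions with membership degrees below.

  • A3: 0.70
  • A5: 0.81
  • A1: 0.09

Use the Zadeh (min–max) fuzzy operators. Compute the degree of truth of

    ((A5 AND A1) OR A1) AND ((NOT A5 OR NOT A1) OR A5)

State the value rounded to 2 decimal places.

A5 AND A1 = min(a, b) on (0.81, 0.09) = 0.09
(A5 AND A1) OR A1 = max(a, b) on (0.09, 0.09) = 0.09
NOT A5 = 1 − 0.81 = 0.19
NOT A1 = 1 − 0.09 = 0.91
NOT A5 OR NOT A1 = max(a, b) on (0.19, 0.91) = 0.91
(NOT A5 OR NOT A1) OR A5 = max(a, b) on (0.91, 0.81) = 0.91
((A5 AND A1) OR A1) AND ((NOT A5 OR NOT A1) OR A5) = min(a, b) on (0.09, 0.91) = 0.09

0.09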